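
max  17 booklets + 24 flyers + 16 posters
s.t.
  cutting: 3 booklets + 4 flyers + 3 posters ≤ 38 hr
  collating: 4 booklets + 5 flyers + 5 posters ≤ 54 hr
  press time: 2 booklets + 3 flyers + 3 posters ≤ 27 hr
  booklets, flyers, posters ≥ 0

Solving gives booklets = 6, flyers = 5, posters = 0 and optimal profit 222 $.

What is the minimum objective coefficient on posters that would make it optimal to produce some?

21

Check each constraint at x*: cutting 38/38 (tight); collating 49/54 (slack 5); press time 27/27 (tight).
By complementary slackness, y = 0 for the non-binding constraint.
Dual feasibility on the basic columns requires 3·y_cutting + 2·y_press time = 17, 4·y_cutting + 3·y_press time = 24.
Solving: y_cutting = 3, y_press time = 4.
posters enters the basis when its profit ≥ yᵀa₃ = 3·3 + 4·3 = 21.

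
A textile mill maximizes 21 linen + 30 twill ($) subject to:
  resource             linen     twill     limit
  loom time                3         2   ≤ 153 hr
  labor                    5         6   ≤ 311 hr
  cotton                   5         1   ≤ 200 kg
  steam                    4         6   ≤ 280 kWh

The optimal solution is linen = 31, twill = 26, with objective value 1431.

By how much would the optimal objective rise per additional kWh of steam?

Check each constraint at x*: loom time 145/153 (slack 8); labor 311/311 (tight); cotton 181/200 (slack 19); steam 280/280 (tight).
Since loom time, cotton are not tight, their duals are 0.
The binding rows give the dual system: 5·y_labor + 4·y_steam = 21 and 6·y_labor + 6·y_steam = 30.
This yields shadow prices y_labor = 1, y_steam = 4.
Shadow price of steam = 4.

4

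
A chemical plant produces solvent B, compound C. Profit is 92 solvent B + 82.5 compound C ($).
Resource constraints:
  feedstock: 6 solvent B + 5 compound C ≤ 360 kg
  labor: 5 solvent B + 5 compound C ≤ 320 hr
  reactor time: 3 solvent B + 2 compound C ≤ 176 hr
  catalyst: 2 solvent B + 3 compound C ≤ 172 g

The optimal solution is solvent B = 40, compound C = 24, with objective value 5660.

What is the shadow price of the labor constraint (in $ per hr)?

At the optimum: feedstock uses 360 of 360 (binding); labor uses 320 of 320 (binding); reactor time uses 168 of 176 (slack = 8); catalyst uses 152 of 172 (slack = 20).
Slack constraints have shadow price 0 (complementary slackness).
Dual feasibility on the basic columns requires 6·y_feedstock + 5·y_labor = 92, 5·y_feedstock + 5·y_labor = 82.5.
Solving: y_feedstock = 9.5, y_labor = 7.
Shadow price of labor = 7.

7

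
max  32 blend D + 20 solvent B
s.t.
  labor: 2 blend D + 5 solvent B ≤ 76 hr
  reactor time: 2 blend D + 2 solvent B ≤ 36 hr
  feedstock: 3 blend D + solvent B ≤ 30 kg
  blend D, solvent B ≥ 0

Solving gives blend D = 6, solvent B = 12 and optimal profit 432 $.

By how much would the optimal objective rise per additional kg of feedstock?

6

Check each constraint at x*: labor 72/76 (slack 4); reactor time 36/36 (tight); feedstock 30/30 (tight).
Since labor is not tight, its dual is 0.
The binding rows give the dual system: 2·y_reactor time + 3·y_feedstock = 32 and 2·y_reactor time + 1·y_feedstock = 20.
→ y_reactor time = 7 and y_feedstock = 6.
Shadow price of feedstock = 6.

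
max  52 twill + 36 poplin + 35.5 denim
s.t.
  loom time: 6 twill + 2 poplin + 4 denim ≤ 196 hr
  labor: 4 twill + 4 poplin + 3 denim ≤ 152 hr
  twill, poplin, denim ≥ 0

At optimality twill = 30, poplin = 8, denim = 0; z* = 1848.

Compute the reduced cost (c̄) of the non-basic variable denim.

Both loom time and labor are binding at x*.
The binding rows give the dual system: 6·y_loom time + 4·y_labor = 52 and 2·y_loom time + 4·y_labor = 36.
Solving: y_loom time = 4, y_labor = 7.
Reduced cost of denim: c₃ − yᵀa₃ = 35.5 − (4·4 + 7·3) = 35.5 − 37 = -1.5.

-1.5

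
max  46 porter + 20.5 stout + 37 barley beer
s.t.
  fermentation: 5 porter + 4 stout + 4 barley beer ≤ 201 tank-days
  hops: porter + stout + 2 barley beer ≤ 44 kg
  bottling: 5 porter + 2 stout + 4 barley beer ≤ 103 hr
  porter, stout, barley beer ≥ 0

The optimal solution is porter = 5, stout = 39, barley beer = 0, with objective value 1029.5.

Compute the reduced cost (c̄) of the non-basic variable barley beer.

-4

Check each constraint at x*: fermentation 181/201 (slack 20); hops 44/44 (tight); bottling 103/103 (tight).
By complementary slackness, y = 0 for the non-binding constraint.
Dual feasibility on the basic columns requires 1·y_hops + 5·y_bottling = 46, 1·y_hops + 2·y_bottling = 20.5.
→ y_hops = 3.5 and y_bottling = 8.5.
Reduced cost of barley beer: c₃ − yᵀa₃ = 37 − (3.5·2 + 8.5·4) = 37 − 41 = -4.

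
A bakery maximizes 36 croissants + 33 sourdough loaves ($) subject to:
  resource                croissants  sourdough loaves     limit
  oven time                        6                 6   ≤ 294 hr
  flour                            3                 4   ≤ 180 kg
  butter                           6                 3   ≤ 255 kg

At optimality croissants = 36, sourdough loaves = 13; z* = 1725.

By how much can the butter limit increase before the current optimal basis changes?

39

Binding constraints: oven time, butter. The basis is B = [[6,6],[6,3]] with det -18.
Per unit increase in butter, x* moves by d = (0.3333, -0.3333).
The basis stays optimal until sourdough loaves reaches 0; allowable increase = 39 kg.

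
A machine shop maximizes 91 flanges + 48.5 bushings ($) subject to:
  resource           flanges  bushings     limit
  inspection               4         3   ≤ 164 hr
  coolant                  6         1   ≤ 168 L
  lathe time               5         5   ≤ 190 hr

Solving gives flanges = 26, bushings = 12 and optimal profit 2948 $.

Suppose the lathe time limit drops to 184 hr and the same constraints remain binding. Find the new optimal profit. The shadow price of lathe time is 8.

Δb = -6, so new z* = 2948 + (8)·(-6) = 2948 − 48 = 2900.

2900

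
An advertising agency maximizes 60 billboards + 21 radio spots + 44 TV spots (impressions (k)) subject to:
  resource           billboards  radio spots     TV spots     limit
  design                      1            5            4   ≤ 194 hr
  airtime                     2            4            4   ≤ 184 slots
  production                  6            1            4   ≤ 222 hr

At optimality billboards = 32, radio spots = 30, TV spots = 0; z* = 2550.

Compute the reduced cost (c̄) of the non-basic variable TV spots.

-4

At the optimum: design uses 182 of 194 (slack = 12); airtime uses 184 of 184 (binding); production uses 222 of 222 (binding).
Slack constraints have shadow price 0 (complementary slackness).
The binding rows give the dual system: 2·y_airtime + 6·y_production = 60 and 4·y_airtime + 1·y_production = 21.
This yields shadow prices y_airtime = 3, y_production = 9.
Reduced cost of TV spots: c₃ − yᵀa₃ = 44 − (3·4 + 9·4) = 44 − 48 = -4.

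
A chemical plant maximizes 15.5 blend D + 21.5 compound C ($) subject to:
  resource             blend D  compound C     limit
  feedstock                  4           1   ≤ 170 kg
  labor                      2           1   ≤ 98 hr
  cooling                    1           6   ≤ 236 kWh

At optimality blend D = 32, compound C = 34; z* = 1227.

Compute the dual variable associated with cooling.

2.5

Binding: labor and cooling. Non-binding: feedstock (8 unused).
By complementary slackness, y = 0 for the non-binding constraint.
From A_Bᵀ y = c: 2·y_labor + 1·y_cooling = 15.5; 1·y_labor + 6·y_cooling = 21.5.
→ y_labor = 6.5 and y_cooling = 2.5.
Shadow price of cooling = 2.5.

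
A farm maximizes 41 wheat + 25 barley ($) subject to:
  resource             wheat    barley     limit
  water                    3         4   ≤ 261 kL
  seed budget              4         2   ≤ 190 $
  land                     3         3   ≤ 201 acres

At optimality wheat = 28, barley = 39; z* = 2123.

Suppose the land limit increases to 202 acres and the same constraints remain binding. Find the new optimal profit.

2126

Check each constraint at x*: water 240/261 (slack 21); seed budget 190/190 (tight); land 201/201 (tight).
By complementary slackness, y = 0 for the non-binding constraint.
The binding rows give the dual system: 4·y_seed budget + 3·y_land = 41 and 2·y_seed budget + 3·y_land = 25.
Solving: y_seed budget = 8, y_land = 3.
Δz = y_land·Δb = 3 × (1) = 3, so new z* = 2123 + 3 = 2126.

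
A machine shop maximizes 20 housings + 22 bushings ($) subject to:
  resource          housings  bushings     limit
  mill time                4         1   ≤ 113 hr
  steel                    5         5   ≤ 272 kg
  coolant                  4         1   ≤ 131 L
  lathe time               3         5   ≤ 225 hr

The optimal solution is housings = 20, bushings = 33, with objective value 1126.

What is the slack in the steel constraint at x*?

7

steel used = 5·20 + 5·33 = 265; slack = 272 − 265 = 7.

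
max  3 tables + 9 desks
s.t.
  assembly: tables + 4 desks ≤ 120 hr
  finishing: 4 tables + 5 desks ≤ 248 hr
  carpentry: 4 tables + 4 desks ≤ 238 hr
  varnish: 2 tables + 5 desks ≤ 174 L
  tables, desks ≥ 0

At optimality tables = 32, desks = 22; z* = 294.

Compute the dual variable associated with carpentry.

0

Check each constraint at x*: assembly 120/120 (tight); finishing 238/248 (slack 10); carpentry 216/238 (slack 22); varnish 174/174 (tight).
Slack constraints have shadow price 0 (complementary slackness).
The binding rows give the dual system: 1·y_assembly + 2·y_varnish = 3 and 4·y_assembly + 5·y_varnish = 9.
Solving: y_assembly = 1, y_varnish = 1.
Shadow price of carpentry = 0.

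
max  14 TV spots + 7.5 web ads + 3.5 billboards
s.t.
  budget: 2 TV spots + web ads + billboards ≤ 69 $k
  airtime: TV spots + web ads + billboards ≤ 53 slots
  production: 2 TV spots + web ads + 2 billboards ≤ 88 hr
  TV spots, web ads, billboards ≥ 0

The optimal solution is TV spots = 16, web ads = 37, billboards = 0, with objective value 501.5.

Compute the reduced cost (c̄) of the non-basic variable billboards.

Check each constraint at x*: budget 69/69 (tight); airtime 53/53 (tight); production 69/88 (slack 19).
Since production is not tight, its dual is 0.
Dual feasibility on the basic columns requires 2·y_budget + 1·y_airtime = 14, 1·y_budget + 1·y_airtime = 7.5.
→ y_budget = 6.5 and y_airtime = 1.
Reduced cost of billboards: c₃ − yᵀa₃ = 3.5 − (6.5·1 + 1·1) = 3.5 − 7.5 = -4.

-4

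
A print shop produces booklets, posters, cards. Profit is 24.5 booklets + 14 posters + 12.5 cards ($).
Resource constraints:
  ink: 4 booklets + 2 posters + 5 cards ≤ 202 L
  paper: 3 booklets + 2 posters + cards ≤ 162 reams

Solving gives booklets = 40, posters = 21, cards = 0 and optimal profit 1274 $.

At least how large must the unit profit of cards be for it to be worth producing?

At the optimum: ink uses 202 of 202 (binding); paper uses 162 of 162 (binding).
From A_Bᵀ y = c: 4·y_ink + 3·y_paper = 24.5; 2·y_ink + 2·y_paper = 14.
This yields shadow prices y_ink = 3.5, y_paper = 3.5.
cards enters the basis when its profit ≥ yᵀa₃ = 3.5·5 + 3.5·1 = 21.

21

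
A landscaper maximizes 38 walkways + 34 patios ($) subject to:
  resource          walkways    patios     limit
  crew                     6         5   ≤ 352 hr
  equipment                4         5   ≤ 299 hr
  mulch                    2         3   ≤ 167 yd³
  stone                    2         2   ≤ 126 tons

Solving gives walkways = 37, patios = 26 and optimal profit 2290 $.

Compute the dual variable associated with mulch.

0

Check each constraint at x*: crew 352/352 (tight); equipment 278/299 (slack 21); mulch 152/167 (slack 15); stone 126/126 (tight).
By complementary slackness, y = 0 for the non-binding constraints.
The binding rows give the dual system: 6·y_crew + 2·y_stone = 38 and 5·y_crew + 2·y_stone = 34.
→ y_crew = 4 and y_stone = 7.
Shadow price of mulch = 0.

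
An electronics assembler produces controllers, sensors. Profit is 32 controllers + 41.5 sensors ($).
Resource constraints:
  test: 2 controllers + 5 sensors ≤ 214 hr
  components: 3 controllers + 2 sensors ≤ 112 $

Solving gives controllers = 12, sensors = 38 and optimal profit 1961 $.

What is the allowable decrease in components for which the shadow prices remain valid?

Binding constraints: test, components. The basis is B = [[2,5],[3,2]] with det -11.
Per unit decrease in components, x* moves by d = (-0.4545, 0.1818).
The basis stays optimal until controllers reaches 0; allowable decrease = 26.4 $.

26.4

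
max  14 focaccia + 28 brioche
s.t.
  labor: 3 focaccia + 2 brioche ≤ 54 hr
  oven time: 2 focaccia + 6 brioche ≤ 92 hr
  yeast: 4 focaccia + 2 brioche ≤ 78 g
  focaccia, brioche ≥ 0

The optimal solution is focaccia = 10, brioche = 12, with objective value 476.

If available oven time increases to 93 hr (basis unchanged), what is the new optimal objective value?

Check each constraint at x*: labor 54/54 (tight); oven time 92/92 (tight); yeast 64/78 (slack 14).
By complementary slackness, y = 0 for the non-binding constraint.
Dual feasibility on the basic columns requires 3·y_labor + 2·y_oven time = 14, 2·y_labor + 6·y_oven time = 28.
Solving: y_labor = 2, y_oven time = 4.
Δz = y_oven time·Δb = 4 × (1) = 4, so new z* = 476 + 4 = 480.

480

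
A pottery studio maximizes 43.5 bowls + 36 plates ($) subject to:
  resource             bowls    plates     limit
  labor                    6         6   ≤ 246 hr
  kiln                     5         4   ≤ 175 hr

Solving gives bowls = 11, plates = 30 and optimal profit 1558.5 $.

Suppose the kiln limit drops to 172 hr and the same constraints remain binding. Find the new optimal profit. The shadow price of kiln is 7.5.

Δb = -3, so new z* = 1558.5 + (7.5)·(-3) = 1558.5 − 22.5 = 1536.

1536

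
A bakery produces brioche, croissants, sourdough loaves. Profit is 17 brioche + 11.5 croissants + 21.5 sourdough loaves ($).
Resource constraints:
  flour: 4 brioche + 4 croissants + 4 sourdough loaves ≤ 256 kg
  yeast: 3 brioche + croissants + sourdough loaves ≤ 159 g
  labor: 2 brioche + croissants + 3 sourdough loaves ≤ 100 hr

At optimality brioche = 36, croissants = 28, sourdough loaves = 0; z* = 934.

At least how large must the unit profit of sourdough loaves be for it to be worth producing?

Check each constraint at x*: flour 256/256 (tight); yeast 136/159 (slack 23); labor 100/100 (tight).
Slack constraints have shadow price 0 (complementary slackness).
The binding rows give the dual system: 4·y_flour + 2·y_labor = 17 and 4·y_flour + 1·y_labor = 11.5.
Solving: y_flour = 1.5, y_labor = 5.5.
sourdough loaves enters the basis when its profit ≥ yᵀa₃ = 1.5·4 + 5.5·3 = 22.5.

22.5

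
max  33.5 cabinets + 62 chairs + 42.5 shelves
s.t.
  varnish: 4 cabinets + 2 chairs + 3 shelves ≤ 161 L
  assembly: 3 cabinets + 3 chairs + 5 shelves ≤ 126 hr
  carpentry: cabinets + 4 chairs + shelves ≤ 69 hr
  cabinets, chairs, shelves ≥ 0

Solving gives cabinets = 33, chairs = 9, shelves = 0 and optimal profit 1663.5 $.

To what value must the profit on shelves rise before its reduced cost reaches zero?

49.5

Binding: assembly and carpentry. Non-binding: varnish (11 unused).
Since varnish is not tight, its dual is 0.
The binding rows give the dual system: 3·y_assembly + 1·y_carpentry = 33.5 and 3·y_assembly + 4·y_carpentry = 62.
Solving: y_assembly = 8, y_carpentry = 9.5.
shelves enters the basis when its profit ≥ yᵀa₃ = 8·5 + 9.5·1 = 49.5.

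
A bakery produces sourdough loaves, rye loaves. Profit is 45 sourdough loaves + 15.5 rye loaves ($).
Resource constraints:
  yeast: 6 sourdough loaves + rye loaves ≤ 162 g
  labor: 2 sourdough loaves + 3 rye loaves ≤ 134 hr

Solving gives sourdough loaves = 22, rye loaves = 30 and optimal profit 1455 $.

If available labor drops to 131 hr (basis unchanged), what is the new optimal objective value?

1446

Both yeast and labor are binding at x*.
The binding rows give the dual system: 6·y_yeast + 2·y_labor = 45 and 1·y_yeast + 3·y_labor = 15.5.
This yields shadow prices y_yeast = 6.5, y_labor = 3.
Δz = y_labor·Δb = 3 × (-3) = -9, so new z* = 1455 − 9 = 1446.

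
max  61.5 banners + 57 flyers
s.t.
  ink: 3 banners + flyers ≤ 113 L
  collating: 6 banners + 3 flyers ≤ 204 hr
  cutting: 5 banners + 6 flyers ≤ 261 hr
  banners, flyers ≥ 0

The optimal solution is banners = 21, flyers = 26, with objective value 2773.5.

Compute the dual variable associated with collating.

4

Binding: collating and cutting. Non-binding: ink (24 unused).
By complementary slackness, y = 0 for the non-binding constraint.
The binding rows give the dual system: 6·y_collating + 5·y_cutting = 61.5 and 3·y_collating + 6·y_cutting = 57.
→ y_collating = 4 and y_cutting = 7.5.
Shadow price of collating = 4.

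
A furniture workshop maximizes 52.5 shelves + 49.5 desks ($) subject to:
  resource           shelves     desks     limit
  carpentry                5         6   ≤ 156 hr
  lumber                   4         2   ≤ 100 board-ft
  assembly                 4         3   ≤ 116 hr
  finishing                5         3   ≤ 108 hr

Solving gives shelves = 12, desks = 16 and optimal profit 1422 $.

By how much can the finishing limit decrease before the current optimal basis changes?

Binding constraints: carpentry, finishing. The basis is B = [[5,6],[5,3]] with det -15.
Per unit decrease in finishing, x* moves by d = (-0.4, 0.3333).
The basis stays optimal until shelves reaches 0; allowable decrease = 30 hr.

30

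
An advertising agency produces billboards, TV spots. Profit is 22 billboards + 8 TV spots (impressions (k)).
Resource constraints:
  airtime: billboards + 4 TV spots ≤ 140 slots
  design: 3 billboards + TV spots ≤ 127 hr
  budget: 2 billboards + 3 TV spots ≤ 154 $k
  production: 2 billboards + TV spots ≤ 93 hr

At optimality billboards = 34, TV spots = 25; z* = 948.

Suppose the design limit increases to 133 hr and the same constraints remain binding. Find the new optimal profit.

984

Check each constraint at x*: airtime 134/140 (slack 6); design 127/127 (tight); budget 143/154 (slack 11); production 93/93 (tight).
By complementary slackness, y = 0 for the non-binding constraints.
From A_Bᵀ y = c: 3·y_design + 2·y_production = 22; 1·y_design + 1·y_production = 8.
Solving: y_design = 6, y_production = 2.
Δz = y_design·Δb = 6 × (6) = 36, so new z* = 948 + 36 = 984.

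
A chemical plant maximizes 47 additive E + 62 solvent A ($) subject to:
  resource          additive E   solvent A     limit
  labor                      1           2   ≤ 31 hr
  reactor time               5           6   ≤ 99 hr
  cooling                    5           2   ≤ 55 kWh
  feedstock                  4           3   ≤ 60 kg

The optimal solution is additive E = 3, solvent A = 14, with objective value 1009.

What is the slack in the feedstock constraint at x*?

6

feedstock used = 4·3 + 3·14 = 54; slack = 60 − 54 = 6.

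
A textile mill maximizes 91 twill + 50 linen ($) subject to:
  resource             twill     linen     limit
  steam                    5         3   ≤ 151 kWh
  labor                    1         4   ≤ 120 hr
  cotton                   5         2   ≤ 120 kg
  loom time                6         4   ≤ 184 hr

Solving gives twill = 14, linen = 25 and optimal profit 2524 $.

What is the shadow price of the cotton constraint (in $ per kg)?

8

Check each constraint at x*: steam 145/151 (slack 6); labor 114/120 (slack 6); cotton 120/120 (tight); loom time 184/184 (tight).
By complementary slackness, y = 0 for the non-binding constraints.
Dual feasibility on the basic columns requires 5·y_cotton + 6·y_loom time = 91, 2·y_cotton + 4·y_loom time = 50.
→ y_cotton = 8 and y_loom time = 8.5.
Shadow price of cotton = 8.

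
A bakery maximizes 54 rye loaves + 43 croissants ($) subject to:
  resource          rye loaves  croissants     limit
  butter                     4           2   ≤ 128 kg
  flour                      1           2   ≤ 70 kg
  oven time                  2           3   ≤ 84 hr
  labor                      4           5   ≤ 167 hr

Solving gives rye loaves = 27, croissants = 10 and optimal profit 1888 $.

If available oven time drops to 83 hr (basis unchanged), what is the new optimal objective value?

1880

At the optimum: butter uses 128 of 128 (binding); flour uses 47 of 70 (slack = 23); oven time uses 84 of 84 (binding); labor uses 158 of 167 (slack = 9).
Since flour, labor are not tight, their duals are 0.
From A_Bᵀ y = c: 4·y_butter + 2·y_oven time = 54; 2·y_butter + 3·y_oven time = 43.
This yields shadow prices y_butter = 9.5, y_oven time = 8.
Δz = y_oven time·Δb = 8 × (-1) = -8, so new z* = 1888 − 8 = 1880.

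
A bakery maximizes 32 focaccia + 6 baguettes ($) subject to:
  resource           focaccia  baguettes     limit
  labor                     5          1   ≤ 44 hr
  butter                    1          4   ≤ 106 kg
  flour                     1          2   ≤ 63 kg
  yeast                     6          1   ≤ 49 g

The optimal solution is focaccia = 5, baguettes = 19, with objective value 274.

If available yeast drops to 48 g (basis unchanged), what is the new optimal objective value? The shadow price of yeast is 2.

Δb = -1, so new z* = 274 + (2)·(-1) = 274 − 2 = 272.

272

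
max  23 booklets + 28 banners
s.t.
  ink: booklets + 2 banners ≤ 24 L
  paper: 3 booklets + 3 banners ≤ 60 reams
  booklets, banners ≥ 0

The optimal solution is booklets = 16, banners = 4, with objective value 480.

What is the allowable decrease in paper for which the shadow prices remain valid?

24

Binding constraints: ink, paper. The basis is B = [[1,2],[3,3]] with det -3.
Per unit decrease in paper, x* moves by d = (-0.6667, 0.3333).
The basis stays optimal until booklets reaches 0; allowable decrease = 24 reams.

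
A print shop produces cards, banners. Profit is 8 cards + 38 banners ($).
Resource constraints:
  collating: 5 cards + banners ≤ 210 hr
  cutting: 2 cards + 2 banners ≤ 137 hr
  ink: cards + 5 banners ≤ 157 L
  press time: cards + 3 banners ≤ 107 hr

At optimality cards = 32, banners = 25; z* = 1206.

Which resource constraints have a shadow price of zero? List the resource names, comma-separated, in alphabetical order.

collating: 185/210 (slack 25)
cutting: 114/137 (slack 23)
ink: 157/157 (binding)
press time: 107/107 (binding)
By complementary slackness, a constraint with positive slack has shadow price 0 → collating, cutting.

collating, cutting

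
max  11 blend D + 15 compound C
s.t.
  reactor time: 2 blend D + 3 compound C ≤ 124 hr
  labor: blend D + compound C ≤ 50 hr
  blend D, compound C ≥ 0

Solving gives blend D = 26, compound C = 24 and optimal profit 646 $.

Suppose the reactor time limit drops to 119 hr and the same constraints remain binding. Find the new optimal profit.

626

At the optimum: reactor time uses 124 of 124 (binding); labor uses 50 of 50 (binding).
Dual feasibility on the basic columns requires 2·y_reactor time + 1·y_labor = 11, 3·y_reactor time + 1·y_labor = 15.
→ y_reactor time = 4 and y_labor = 3.
Δz = y_reactor time·Δb = 4 × (-5) = -20, so new z* = 646 − 20 = 626.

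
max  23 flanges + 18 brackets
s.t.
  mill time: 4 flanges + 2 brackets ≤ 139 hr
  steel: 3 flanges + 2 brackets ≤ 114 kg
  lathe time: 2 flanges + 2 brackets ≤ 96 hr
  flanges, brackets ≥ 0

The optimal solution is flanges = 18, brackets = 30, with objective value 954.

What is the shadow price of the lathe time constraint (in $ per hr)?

4

At the optimum: mill time uses 132 of 139 (slack = 7); steel uses 114 of 114 (binding); lathe time uses 96 of 96 (binding).
Slack constraints have shadow price 0 (complementary slackness).
The binding rows give the dual system: 3·y_steel + 2·y_lathe time = 23 and 2·y_steel + 2·y_lathe time = 18.
This yields shadow prices y_steel = 5, y_lathe time = 4.
Shadow price of lathe time = 4.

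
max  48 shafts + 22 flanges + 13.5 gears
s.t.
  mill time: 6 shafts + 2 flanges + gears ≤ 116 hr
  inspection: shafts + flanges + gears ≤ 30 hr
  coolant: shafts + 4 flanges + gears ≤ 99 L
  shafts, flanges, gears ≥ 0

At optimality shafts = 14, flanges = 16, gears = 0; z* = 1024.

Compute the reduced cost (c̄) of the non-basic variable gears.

-2

Check each constraint at x*: mill time 116/116 (tight); inspection 30/30 (tight); coolant 78/99 (slack 21).
Slack constraints have shadow price 0 (complementary slackness).
The binding rows give the dual system: 6·y_mill time + 1·y_inspection = 48 and 2·y_mill time + 1·y_inspection = 22.
This yields shadow prices y_mill time = 6.5, y_inspection = 9.
Reduced cost of gears: c₃ − yᵀa₃ = 13.5 − (6.5·1 + 9·1) = 13.5 − 15.5 = -2.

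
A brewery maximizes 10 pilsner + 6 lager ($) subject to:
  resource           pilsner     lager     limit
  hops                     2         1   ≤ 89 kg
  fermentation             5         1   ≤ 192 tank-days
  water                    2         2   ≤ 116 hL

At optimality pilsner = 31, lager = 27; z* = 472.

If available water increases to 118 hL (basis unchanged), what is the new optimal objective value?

At the optimum: hops uses 89 of 89 (binding); fermentation uses 182 of 192 (slack = 10); water uses 116 of 116 (binding).
Since fermentation is not tight, its dual is 0.
Dual feasibility on the basic columns requires 2·y_hops + 2·y_water = 10, 1·y_hops + 2·y_water = 6.
Solving: y_hops = 4, y_water = 1.
Δz = y_water·Δb = 1 × (2) = 2, so new z* = 472 + 2 = 474.

474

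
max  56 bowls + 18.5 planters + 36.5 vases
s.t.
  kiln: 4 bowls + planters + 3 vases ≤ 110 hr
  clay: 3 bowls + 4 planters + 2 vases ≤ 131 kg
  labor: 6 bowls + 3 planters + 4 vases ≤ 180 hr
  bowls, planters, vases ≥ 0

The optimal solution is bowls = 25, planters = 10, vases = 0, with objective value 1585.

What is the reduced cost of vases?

-4

At the optimum: kiln uses 110 of 110 (binding); clay uses 115 of 131 (slack = 16); labor uses 180 of 180 (binding).
By complementary slackness, y = 0 for the non-binding constraint.
Dual feasibility on the basic columns requires 4·y_kiln + 6·y_labor = 56, 1·y_kiln + 3·y_labor = 18.5.
Solving: y_kiln = 9.5, y_labor = 3.
Reduced cost of vases: c₃ − yᵀa₃ = 36.5 − (9.5·3 + 3·4) = 36.5 − 40.5 = -4.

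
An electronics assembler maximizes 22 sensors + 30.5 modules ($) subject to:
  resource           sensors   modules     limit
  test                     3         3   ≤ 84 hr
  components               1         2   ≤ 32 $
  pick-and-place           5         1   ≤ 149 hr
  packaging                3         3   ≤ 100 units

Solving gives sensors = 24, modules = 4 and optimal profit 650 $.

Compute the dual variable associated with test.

4.5

Check each constraint at x*: test 84/84 (tight); components 32/32 (tight); pick-and-place 124/149 (slack 25); packaging 84/100 (slack 16).
Slack constraints have shadow price 0 (complementary slackness).
Dual feasibility on the basic columns requires 3·y_test + 1·y_components = 22, 3·y_test + 2·y_components = 30.5.
This yields shadow prices y_test = 4.5, y_components = 8.5.
Shadow price of test = 4.5.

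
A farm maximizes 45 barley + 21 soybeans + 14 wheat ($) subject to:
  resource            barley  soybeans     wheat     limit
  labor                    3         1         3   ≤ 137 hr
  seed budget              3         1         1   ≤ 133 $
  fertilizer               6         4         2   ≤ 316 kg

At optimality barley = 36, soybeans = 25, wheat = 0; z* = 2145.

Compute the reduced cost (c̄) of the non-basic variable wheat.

Binding: seed budget and fertilizer. Non-binding: labor (4 unused).
Since labor is not tight, its dual is 0.
From A_Bᵀ y = c: 3·y_seed budget + 6·y_fertilizer = 45; 1·y_seed budget + 4·y_fertilizer = 21.
→ y_seed budget = 9 and y_fertilizer = 3.
Reduced cost of wheat: c₃ − yᵀa₃ = 14 − (9·1 + 3·2) = 14 − 15 = -1.

-1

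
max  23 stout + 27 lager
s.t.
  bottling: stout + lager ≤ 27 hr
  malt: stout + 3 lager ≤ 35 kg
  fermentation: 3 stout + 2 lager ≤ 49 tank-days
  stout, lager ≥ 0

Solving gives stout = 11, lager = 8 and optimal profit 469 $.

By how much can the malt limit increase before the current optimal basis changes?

38.5

Binding constraints: malt, fermentation. The basis is B = [[1,3],[3,2]] with det -7.
Per unit increase in malt, x* moves by d = (-0.2857, 0.4286).
The basis stays optimal until stout reaches 0; allowable increase = 38.5 kg.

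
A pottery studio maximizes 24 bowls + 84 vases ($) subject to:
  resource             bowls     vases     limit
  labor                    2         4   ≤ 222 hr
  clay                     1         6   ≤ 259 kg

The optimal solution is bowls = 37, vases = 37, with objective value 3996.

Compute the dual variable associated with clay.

Check each constraint at x*: labor 222/222 (tight); clay 259/259 (tight).
Dual feasibility on the basic columns requires 2·y_labor + 1·y_clay = 24, 4·y_labor + 6·y_clay = 84.
Solving: y_labor = 7.5, y_clay = 9.
Shadow price of clay = 9.

9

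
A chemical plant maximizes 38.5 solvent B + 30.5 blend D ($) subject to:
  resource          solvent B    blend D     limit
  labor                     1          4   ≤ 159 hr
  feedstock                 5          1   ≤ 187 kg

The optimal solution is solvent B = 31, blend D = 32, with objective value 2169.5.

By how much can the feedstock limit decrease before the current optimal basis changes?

147.25

Binding constraints: labor, feedstock. The basis is B = [[1,4],[5,1]] with det -19.
Per unit decrease in feedstock, x* moves by d = (-0.2105, 0.0526).
The basis stays optimal until solvent B reaches 0; allowable decrease = 147.25 kg.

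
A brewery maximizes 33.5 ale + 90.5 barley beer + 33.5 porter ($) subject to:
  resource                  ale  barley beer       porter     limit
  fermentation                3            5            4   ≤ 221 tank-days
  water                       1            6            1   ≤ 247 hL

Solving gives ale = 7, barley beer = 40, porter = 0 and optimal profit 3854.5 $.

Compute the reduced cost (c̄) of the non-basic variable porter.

At the optimum: fermentation uses 221 of 221 (binding); water uses 247 of 247 (binding).
From A_Bᵀ y = c: 3·y_fermentation + 1·y_water = 33.5; 5·y_fermentation + 6·y_water = 90.5.
This yields shadow prices y_fermentation = 8.5, y_water = 8.
Reduced cost of porter: c₃ − yᵀa₃ = 33.5 − (8.5·4 + 8·1) = 33.5 − 42 = -8.5.

-8.5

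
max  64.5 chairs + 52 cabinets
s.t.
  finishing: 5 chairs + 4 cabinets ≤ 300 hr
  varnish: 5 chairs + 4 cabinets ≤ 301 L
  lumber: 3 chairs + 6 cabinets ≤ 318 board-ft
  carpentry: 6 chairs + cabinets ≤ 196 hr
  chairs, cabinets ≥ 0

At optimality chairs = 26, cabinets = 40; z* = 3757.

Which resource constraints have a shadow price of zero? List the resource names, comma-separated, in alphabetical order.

finishing, varnish

finishing: 290/300 (slack 10)
varnish: 290/301 (slack 11)
lumber: 318/318 (binding)
carpentry: 196/196 (binding)
By complementary slackness, a constraint with positive slack has shadow price 0 → finishing, varnish.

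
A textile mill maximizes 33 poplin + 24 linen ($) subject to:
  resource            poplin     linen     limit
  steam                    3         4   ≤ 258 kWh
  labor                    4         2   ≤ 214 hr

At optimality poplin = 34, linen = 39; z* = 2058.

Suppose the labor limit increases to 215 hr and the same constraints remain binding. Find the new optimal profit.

Check each constraint at x*: steam 258/258 (tight); labor 214/214 (tight).
From A_Bᵀ y = c: 3·y_steam + 4·y_labor = 33; 4·y_steam + 2·y_labor = 24.
→ y_steam = 3 and y_labor = 6.
Δz = y_labor·Δb = 6 × (1) = 6, so new z* = 2058 + 6 = 2064.

2064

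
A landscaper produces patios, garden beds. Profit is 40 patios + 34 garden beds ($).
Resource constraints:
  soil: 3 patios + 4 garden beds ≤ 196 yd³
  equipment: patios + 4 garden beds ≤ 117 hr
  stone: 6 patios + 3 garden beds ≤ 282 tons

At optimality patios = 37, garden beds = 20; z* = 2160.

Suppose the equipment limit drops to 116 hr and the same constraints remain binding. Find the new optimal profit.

At the optimum: soil uses 191 of 196 (slack = 5); equipment uses 117 of 117 (binding); stone uses 282 of 282 (binding).
By complementary slackness, y = 0 for the non-binding constraint.
The binding rows give the dual system: 1·y_equipment + 6·y_stone = 40 and 4·y_equipment + 3·y_stone = 34.
This yields shadow prices y_equipment = 4, y_stone = 6.
Δz = y_equipment·Δb = 4 × (-1) = -4, so new z* = 2160 − 4 = 2156.

2156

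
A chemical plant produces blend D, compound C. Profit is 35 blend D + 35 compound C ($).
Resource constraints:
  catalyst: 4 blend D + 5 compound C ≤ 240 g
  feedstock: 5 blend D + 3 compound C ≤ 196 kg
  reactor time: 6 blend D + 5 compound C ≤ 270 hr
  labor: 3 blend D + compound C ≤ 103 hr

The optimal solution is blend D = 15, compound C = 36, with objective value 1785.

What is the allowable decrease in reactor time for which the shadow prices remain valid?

Binding constraints: catalyst, reactor time. The basis is B = [[4,5],[6,5]] with det -10.
Per unit decrease in reactor time, x* moves by d = (-0.5, 0.4).
The basis stays optimal until blend D reaches 0; allowable decrease = 30 hr.

30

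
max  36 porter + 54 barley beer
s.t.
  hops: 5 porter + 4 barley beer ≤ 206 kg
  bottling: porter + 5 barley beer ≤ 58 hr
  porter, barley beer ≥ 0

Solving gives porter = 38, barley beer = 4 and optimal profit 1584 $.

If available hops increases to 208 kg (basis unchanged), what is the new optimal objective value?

Both hops and bottling are binding at x*.
From A_Bᵀ y = c: 5·y_hops + 1·y_bottling = 36; 4·y_hops + 5·y_bottling = 54.
This yields shadow prices y_hops = 6, y_bottling = 6.
Δz = y_hops·Δb = 6 × (2) = 12, so new z* = 1584 + 12 = 1596.

1596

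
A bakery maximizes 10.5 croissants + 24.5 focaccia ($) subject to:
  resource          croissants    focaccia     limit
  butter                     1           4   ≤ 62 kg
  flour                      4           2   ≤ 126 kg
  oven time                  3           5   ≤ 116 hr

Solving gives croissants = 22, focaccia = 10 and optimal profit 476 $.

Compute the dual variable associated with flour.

0

At the optimum: butter uses 62 of 62 (binding); flour uses 108 of 126 (slack = 18); oven time uses 116 of 116 (binding).
Slack constraints have shadow price 0 (complementary slackness).
Dual feasibility on the basic columns requires 1·y_butter + 3·y_oven time = 10.5, 4·y_butter + 5·y_oven time = 24.5.
Solving: y_butter = 3, y_oven time = 2.5.
Shadow price of flour = 0.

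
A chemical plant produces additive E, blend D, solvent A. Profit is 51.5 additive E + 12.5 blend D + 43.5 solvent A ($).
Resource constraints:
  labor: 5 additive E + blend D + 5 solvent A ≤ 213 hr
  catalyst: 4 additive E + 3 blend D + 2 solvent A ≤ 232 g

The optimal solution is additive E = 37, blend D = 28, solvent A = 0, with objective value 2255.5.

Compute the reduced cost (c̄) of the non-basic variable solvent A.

Both labor and catalyst are binding at x*.
The binding rows give the dual system: 5·y_labor + 4·y_catalyst = 51.5 and 1·y_labor + 3·y_catalyst = 12.5.
Solving: y_labor = 9.5, y_catalyst = 1.
Reduced cost of solvent A: c₃ − yᵀa₃ = 43.5 − (9.5·5 + 1·2) = 43.5 − 49.5 = -6.

-6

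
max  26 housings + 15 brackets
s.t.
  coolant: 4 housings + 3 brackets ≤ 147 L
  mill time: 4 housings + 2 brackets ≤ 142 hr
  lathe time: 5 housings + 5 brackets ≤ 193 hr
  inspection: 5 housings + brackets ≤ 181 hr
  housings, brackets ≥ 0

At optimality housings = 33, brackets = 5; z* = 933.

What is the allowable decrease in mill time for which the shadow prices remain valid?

2.4

Binding constraints: coolant, mill time. The basis is B = [[4,3],[4,2]] with det -4.
Per unit decrease in mill time, x* moves by d = (-0.75, 1).
The basis stays optimal until lathe time becomes binding; allowable decrease = 2.4 hr.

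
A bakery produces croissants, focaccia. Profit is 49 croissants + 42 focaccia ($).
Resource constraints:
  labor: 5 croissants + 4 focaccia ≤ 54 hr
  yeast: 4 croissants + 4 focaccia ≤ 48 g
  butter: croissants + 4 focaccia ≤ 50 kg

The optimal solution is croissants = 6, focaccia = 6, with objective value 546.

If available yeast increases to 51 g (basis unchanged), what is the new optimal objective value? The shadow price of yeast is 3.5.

Δb = 3, so new z* = 546 + (3.5)·(3) = 546 + 10.5 = 556.5.

556.5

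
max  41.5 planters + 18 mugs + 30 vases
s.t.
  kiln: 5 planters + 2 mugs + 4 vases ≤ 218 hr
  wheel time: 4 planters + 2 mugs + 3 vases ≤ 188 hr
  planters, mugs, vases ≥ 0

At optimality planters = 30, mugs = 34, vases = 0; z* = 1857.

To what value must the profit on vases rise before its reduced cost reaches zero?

Check each constraint at x*: kiln 218/218 (tight); wheel time 188/188 (tight).
From A_Bᵀ y = c: 5·y_kiln + 4·y_wheel time = 41.5; 2·y_kiln + 2·y_wheel time = 18.
→ y_kiln = 5.5 and y_wheel time = 3.5.
vases enters the basis when its profit ≥ yᵀa₃ = 5.5·4 + 3.5·3 = 32.5.

32.5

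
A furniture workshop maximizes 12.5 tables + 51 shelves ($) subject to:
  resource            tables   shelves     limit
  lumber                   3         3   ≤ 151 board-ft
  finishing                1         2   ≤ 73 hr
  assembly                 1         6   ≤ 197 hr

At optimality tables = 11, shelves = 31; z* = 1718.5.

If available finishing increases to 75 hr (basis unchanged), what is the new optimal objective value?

Binding: finishing and assembly. Non-binding: lumber (25 unused).
Slack constraints have shadow price 0 (complementary slackness).
From A_Bᵀ y = c: 1·y_finishing + 1·y_assembly = 12.5; 2·y_finishing + 6·y_assembly = 51.
Solving: y_finishing = 6, y_assembly = 6.5.
Δz = y_finishing·Δb = 6 × (2) = 12, so new z* = 1718.5 + 12 = 1730.5.

1730.5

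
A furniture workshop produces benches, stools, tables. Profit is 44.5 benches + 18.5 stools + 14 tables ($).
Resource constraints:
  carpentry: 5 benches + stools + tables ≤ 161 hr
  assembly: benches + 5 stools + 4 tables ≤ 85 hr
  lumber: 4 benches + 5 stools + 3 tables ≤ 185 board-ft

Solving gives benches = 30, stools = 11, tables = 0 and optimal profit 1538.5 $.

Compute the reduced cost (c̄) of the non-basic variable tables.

Check each constraint at x*: carpentry 161/161 (tight); assembly 85/85 (tight); lumber 175/185 (slack 10).
Slack constraints have shadow price 0 (complementary slackness).
From A_Bᵀ y = c: 5·y_carpentry + 1·y_assembly = 44.5; 1·y_carpentry + 5·y_assembly = 18.5.
This yields shadow prices y_carpentry = 8.5, y_assembly = 2.
Reduced cost of tables: c₃ − yᵀa₃ = 14 − (8.5·1 + 2·4) = 14 − 16.5 = -2.5.

-2.5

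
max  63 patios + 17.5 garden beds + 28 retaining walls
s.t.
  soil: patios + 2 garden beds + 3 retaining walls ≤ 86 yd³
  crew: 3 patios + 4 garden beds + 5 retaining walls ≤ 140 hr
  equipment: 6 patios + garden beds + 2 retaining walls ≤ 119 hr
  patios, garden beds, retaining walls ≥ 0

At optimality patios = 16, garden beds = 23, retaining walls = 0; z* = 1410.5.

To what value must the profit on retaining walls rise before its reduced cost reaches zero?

Binding: crew and equipment. Non-binding: soil (24 unused).
By complementary slackness, y = 0 for the non-binding constraint.
The binding rows give the dual system: 3·y_crew + 6·y_equipment = 63 and 4·y_crew + 1·y_equipment = 17.5.
Solving: y_crew = 2, y_equipment = 9.5.
retaining walls enters the basis when its profit ≥ yᵀa₃ = 2·5 + 9.5·2 = 29.

29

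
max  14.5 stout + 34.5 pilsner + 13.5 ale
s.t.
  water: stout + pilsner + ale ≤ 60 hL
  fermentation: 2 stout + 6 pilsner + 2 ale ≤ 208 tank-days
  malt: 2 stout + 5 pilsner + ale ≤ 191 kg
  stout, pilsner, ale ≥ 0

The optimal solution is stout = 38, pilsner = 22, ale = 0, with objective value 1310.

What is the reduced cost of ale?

Check each constraint at x*: water 60/60 (tight); fermentation 208/208 (tight); malt 186/191 (slack 5).
Since malt is not tight, its dual is 0.
From A_Bᵀ y = c: 1·y_water + 2·y_fermentation = 14.5; 1·y_water + 6·y_fermentation = 34.5.
→ y_water = 4.5 and y_fermentation = 5.
Reduced cost of ale: c₃ − yᵀa₃ = 13.5 − (4.5·1 + 5·2) = 13.5 − 14.5 = -1.

-1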